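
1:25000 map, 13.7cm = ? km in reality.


Real distance = map distance × scale
= 13.7cm × 25000
= 342500 cm = 3425.0 m
= 3.425 km

3.425 km


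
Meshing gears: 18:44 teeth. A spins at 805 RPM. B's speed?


Gear ratio = 18:44 = 9:22
RPM_B = RPM_A × (teeth_A / teeth_B)
= 805 × (18/44)
= 329.3 RPM

329.3 RPM


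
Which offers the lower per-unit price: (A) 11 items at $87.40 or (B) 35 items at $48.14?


Deal A: $87.40/11 = $7.9455/unit
Deal B: $48.14/35 = $1.3754/unit
B is cheaper per unit
= Deal B

Deal B


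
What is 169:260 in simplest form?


GCD(169, 260) = 13
169/13 : 260/13
= 13:20

13:20


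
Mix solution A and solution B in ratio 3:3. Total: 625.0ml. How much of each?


Total parts = 3 + 3 = 6
solution A: 625.0 × 3/6 = 312.5ml
solution B: 625.0 × 3/6 = 312.5ml
= 312.5ml and 312.5ml

312.5ml and 312.5ml


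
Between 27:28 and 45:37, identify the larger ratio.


27/28 = 0.9643
45/37 = 1.2162
0.9643 < 1.2162, so 27:28 is less
= 45:37

45:37


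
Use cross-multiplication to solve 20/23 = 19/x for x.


Cross multiply: 20 × x = 23 × 19
20x = 437
x = 437 / 20
= 21.85

21.85


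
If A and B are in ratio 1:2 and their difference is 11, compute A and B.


Let A = 1k, B = 2k.
2k - 1k = 11
1k = 11 → k = 11/1 = 11
A = 1×11 = 11, B = 2×11 = 22
= A = 11, B = 22

A = 11, B = 22


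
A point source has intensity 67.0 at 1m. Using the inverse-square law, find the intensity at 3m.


I₁d₁² = I₂d₂²
I₂ = I₁ × (d₁/d₂)²
= 67.0 × (1/3)²
= 67.0 × 1/9
= 67/9
≈ 7.4444

7.4444


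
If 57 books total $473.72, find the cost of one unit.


Unit rate = total / quantity
= 473.72 / 57
= $8.31 per unit

$8.31 per unit


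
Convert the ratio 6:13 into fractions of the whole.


Total parts = 6 + 13 = 19
First part: 6/19 = 6/19
Second part: 13/19 = 13/19
= 6/19 and 13/19

6/19 and 13/19


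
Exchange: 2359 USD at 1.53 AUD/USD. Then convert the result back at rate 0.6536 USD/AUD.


Amount × rate = 2359 × 1.53 = 3609.27 AUD
Round-trip: 3609.27 × 0.6536 = 2359.02 USD
= 3609.27 AUD, then 2359.02 USD

3609.27 AUD, then 2359.02 USD


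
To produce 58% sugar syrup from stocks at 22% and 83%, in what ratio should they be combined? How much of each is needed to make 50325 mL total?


Let x parts of 22% mix with y parts of 83%.
22x + 83y = 58(x + y)
22x + 83y = 58x + 58y
x(22 - 58) = y(58 - 83)
x/y = (83 - 58)/(58 - 22) = 25/36
Simplify: 25:36
Total parts = 61; one part = 50325/61 = 825.00 mL
22% solution: 25×825.00 = 20625.00 mL
83% solution: 36×825.00 = 29700.00 mL
= ratio 25:36; 20625.00 mL and 29700.00 mL

ratio 25:36; 20625.00 mL and 29700.00 mL


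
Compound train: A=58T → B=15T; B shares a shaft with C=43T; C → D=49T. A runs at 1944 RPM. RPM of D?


Stage 1: RPM_B = RPM_A × t_A/t_B = 1944 × 58/15 = 112752/15 = 7516.80
B and C share a shaft → RPM_C = RPM_B
Stage 2: RPM_D = RPM_C × t_C/t_D = RPM_A × (t_A×t_C)/(t_B×t_D)
Overall ratio = (58×43)/(15×49) = 2494/735
RPM_D = 1944 × 2494/735 = 4848336/735
≈ 6596.38 RPM

6596.38 RPM


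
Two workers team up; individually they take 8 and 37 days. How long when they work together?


Rate of A = 1/8 per day
Rate of B = 1/37 per day
Combined rate = 1/8 + 1/37 = 45/296 ≈ 0.1520 per day
Days = 1 / combined rate = 296/45
≈ 6.58 days

6.58 days


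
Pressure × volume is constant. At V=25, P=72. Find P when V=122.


Inverse proportion: x × y = constant
k = 25 × 72 = 1800
y₂ = k / 122 = 1800 / 122
= 14.75

14.75


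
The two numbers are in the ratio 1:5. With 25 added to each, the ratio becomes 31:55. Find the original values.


Let A = 1k, B = 5k.
(1k + 25) / (5k + 25) = 31/55
Cross-multiply: 55(1k + 25) = 31(5k + 25)
55k + 1375 = 155k + 775
55k - 155k = 775 - 1375
-100k = -600
k = -600/-100 = 6
A = 1×6 = 6, B = 5×6 = 30
= A = 6, B = 30

A = 6, B = 30


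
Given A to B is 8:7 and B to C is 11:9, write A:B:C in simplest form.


Match B: multiply A:B by 11 → 88:77
Multiply B:C by 7 → 77:63
Combined: 88:77:63
GCD = 1
= 88:77:63

88:77:63


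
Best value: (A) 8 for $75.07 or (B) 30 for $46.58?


Deal A: $75.07/8 = $9.3838/unit
Deal B: $46.58/30 = $1.5527/unit
B is cheaper per unit
= Deal B

Deal B


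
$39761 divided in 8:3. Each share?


Total parts = 8 + 3 = 11
Part 1: 39761 × 8/11 = 28917.09
Part 2: 39761 × 3/11 = 10843.91
= Part 1: $28917.09, Part 2: $10843.91

Part 1: $28917.09, Part 2: $10843.91


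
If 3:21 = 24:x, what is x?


Cross multiply: 3 × x = 21 × 24
3x = 504
x = 504 / 3
= 168.00

168.00


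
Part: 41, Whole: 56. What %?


Percentage = (part / whole) × 100
= (41 / 56) × 100
≈ 73.21%

73.21%


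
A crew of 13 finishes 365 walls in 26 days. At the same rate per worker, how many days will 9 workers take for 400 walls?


Days ∝ work / workers, so d₂ = d₁ × (m₁/m₂) × (w₂/w₁)
Workers factor (inverse): 13/9 ≈ 1.4444
Work factor (direct): 400/365 ≈ 1.0959
d₂ = 26 × 13/9 × 400/365 = (26 × 13 × 400) / (9 × 365) = 135200/3285
≈ 41.16 days

41.16 days


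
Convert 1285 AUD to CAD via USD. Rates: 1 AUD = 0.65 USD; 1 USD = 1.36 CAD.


Step 1: 1285 AUD × 0.65 = 835.25 USD
Step 2: 835.25 USD × 1.36 = 1135.94 CAD
Implied rate AUD→CAD = 0.65 × 1.36 = 0.8840
= 1135.94 CAD

1135.94 CAD


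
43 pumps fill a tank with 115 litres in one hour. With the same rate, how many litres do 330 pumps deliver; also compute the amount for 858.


Direct proportion: y/x = constant
k = 115/43 ≈ 2.6744
y at x=330: k × 330 = 115 × 330 / 43 = 37950/43 ≈ 882.56
y at x=858: k × 858 = 115 × 858 / 43 = 98670/43 ≈ 2294.65
= 882.56 and 2294.65

882.56 and 2294.65


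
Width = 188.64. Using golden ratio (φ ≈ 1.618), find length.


φ = (1 + √5) / 2 ≈ 1.618
Length = width × φ = 188.64 × 1.618 = 305.21952
≈ 305.22

305.22


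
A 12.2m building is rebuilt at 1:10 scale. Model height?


Model size = real / scale
= 12.2 / 10
= 1.2200 m

1.2200 m


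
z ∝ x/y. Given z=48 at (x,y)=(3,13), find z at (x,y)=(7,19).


z = k·x/y
Solve for k using the known point: k = z·y/x = 48×13/3 = 624/3 = 208.0000
Now evaluate at x=7, y=19:
z = k × 7 / 19 = (624 × 7) / (3 × 19) = 4368/57
≈ 76.6316

76.6316


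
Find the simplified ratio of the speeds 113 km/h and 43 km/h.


Ratio = 113:43
GCD = 1
Simplified = 113:43
Time ratio (same distance) = 43:113
Speed ratio = 113:43

113:43


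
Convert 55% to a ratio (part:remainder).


55% means 55 parts out of 100; remainder = 45
Part : remainder = 55:45
GCD = 5
= 11:9

11:9


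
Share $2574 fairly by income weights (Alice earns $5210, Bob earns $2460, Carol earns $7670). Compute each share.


Total income = 5210 + 2460 + 7670 = $15340
Alice: $2574 × 5210/15340 = $874.22
Bob: $2574 × 2460/15340 = $412.78
Carol: $2574 × 7670/15340 = $1287.00
= Alice: $874.22, Bob: $412.78, Carol: $1287.00

Alice: $874.22, Bob: $412.78, Carol: $1287.00


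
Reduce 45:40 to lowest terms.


GCD(45, 40) = 5
45/5 : 40/5
= 9:8

9:8


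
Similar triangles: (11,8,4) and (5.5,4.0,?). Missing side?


Scale factor = 5.5/11 = 0.5
Missing side = 4 × 0.5
= 2.0

2.0


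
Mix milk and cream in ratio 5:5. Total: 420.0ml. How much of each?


Total parts = 5 + 5 = 10
milk: 420.0 × 5/10 = 210.0ml
cream: 420.0 × 5/10 = 210.0ml
= 210.0ml and 210.0ml

210.0ml and 210.0ml


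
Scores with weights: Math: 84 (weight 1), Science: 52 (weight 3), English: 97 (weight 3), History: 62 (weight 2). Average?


Numerator = 84×1 + 52×3 + 97×3 + 62×2
= 84 + 156 + 291 + 124
= 655
Total weight = 9
Weighted avg = 655/9
= 72.78

72.78


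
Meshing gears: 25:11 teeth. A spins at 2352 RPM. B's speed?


Gear ratio = 25:11 = 25:11
RPM_B = RPM_A × (teeth_A / teeth_B)
= 2352 × (25/11)
= 5345.5 RPM

5345.5 RPM


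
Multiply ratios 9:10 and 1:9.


Compound ratio = (9×1) : (10×9)
= 9:90
GCD = 9
= 1:10

1:10


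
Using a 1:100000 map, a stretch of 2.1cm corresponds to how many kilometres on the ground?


Real distance = map distance × scale
= 2.1cm × 100000
= 210000 cm = 2100.0 m
= 2.100 km

2.100 km


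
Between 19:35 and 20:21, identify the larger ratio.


19/35 = 0.5429
20/21 = 0.9524
0.5429 < 0.9524, so 19:35 is less
= 20:21

20:21


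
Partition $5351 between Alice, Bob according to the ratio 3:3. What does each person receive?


Total parts = 3 + 3 = 6
Alice: 5351 × 3/6 = 2675.50
Bob: 5351 × 3/6 = 2675.50
= Alice: $2675.50, Bob: $2675.50

Alice: $2675.50, Bob: $2675.50


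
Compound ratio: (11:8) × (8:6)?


Compound ratio = (11×8) : (8×6)
= 88:48
GCD = 8
= 11:6

11:6


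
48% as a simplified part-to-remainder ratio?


48% means 48 parts out of 100; remainder = 52
Part : remainder = 48:52
GCD = 4
= 12:13

12:13


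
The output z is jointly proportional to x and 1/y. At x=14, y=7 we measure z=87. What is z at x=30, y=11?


z = k·x/y
Solve for k using the known point: k = z·y/x = 87×7/14 = 609/14 = 43.5000
Now evaluate at x=30, y=11:
z = k × 30 / 11 = (609 × 30) / (14 × 11) = 18270/154
≈ 118.6364

118.6364


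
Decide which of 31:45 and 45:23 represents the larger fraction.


31/45 = 0.6889
45/23 = 1.9565
0.6889 < 1.9565, so 31:45 is less
= 45:23

45:23


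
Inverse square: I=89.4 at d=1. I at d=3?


I₁d₁² = I₂d₂²
I₂ = I₁ × (d₁/d₂)²
= 89.4 × (1/3)²
= 89.4 × 1/9
= 89.4/9
≈ 9.9333

9.9333


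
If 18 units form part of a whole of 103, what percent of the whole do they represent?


Percentage = (part / whole) × 100
= (18 / 103) × 100
≈ 17.48%

17.48%


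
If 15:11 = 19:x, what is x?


Cross multiply: 15 × x = 11 × 19
15x = 209
x = 209 / 15
= 13.93

13.93


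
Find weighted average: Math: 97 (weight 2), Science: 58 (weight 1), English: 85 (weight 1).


Numerator = 97×2 + 58×1 + 85×1
= 194 + 58 + 85
= 337
Total weight = 4
Weighted avg = 337/4
= 84.25

84.25


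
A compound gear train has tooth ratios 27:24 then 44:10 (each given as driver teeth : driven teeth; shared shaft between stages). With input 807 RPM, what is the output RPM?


Stage 1: RPM_B = RPM_A × t_A/t_B = 807 × 27/24 = 21789/24 ≈ 907.88
B and C share a shaft → RPM_C = RPM_B
Stage 2: RPM_D = RPM_C × t_C/t_D = RPM_A × (t_A×t_C)/(t_B×t_D)
Overall ratio = (27×44)/(24×10) = 1188/240
RPM_D = 807 × 1188/240 = 958716/240
= 3994.65 RPM

3994.65 RPM


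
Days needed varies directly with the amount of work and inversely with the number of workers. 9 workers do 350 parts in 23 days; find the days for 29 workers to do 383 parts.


Days ∝ work / workers, so d₂ = d₁ × (m₁/m₂) × (w₂/w₁)
Workers factor (inverse): 9/29 ≈ 0.3103
Work factor (direct): 383/350 ≈ 1.0943
d₂ = 23 × 9/29 × 383/350 = (23 × 9 × 383) / (29 × 350) = 79281/10150
≈ 7.81 days

7.81 days


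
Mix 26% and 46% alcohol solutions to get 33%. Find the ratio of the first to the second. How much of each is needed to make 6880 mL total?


Let x parts of 26% mix with y parts of 46%.
26x + 46y = 33(x + y)
26x + 46y = 33x + 33y
x(26 - 33) = y(33 - 46)
x/y = (46 - 33)/(33 - 26) = 13/7
Simplify: 13:7
Total parts = 20; one part = 6880/20 = 344.00 mL
26% solution: 13×344.00 = 4472.00 mL
46% solution: 7×344.00 = 2408.00 mL
= ratio 13:7; 4472.00 mL and 2408.00 mL

ratio 13:7; 4472.00 mL and 2408.00 mL


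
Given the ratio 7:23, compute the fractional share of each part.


Total parts = 7 + 23 = 30
First part: 7/30 = 7/30
Second part: 23/30 = 23/30
= 7/30 and 23/30

7/30 and 23/30


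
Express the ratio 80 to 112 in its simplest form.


GCD(80, 112) = 16
80/16 : 112/16
= 5:7

5:7


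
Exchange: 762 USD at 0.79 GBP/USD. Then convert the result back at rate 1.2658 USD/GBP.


Amount × rate = 762 × 0.79 = 601.98 GBP
Round-trip: 601.98 × 1.2658 = 761.99 USD
= 601.98 GBP, then 761.99 USD

601.98 GBP, then 761.99 USD


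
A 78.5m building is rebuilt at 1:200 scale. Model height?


Model size = real / scale
= 78.5 / 200
= 0.3925 m

0.3925 m


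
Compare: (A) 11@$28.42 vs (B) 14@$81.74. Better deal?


Deal A: $28.42/11 = $2.5836/unit
Deal B: $81.74/14 = $5.8386/unit
A is cheaper per unit
= Deal A

Deal A


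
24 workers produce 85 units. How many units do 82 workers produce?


Direct proportion: y/x = constant
k = 85/24 ≈ 3.5417
y₂ = k × 82 = 85 × 82 / 24 = 6970/24
≈ 290.42

290.42


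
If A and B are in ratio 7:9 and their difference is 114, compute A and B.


Let A = 7k, B = 9k.
9k - 7k = 114
2k = 114 → k = 114/2 = 57
A = 7×57 = 399, B = 9×57 = 513
= A = 399, B = 513

A = 399, B = 513


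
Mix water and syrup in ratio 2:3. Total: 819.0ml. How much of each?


Total parts = 2 + 3 = 5
water: 819.0 × 2/5 = 327.6ml
syrup: 819.0 × 3/5 = 491.4ml
= 327.6ml and 491.4ml

327.6ml and 491.4ml


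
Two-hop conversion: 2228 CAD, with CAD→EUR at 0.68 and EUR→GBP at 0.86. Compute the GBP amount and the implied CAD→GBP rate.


Step 1: 2228 CAD × 0.68 = 1515.04 EUR
Step 2: 1515.04 EUR × 0.86 = 1302.93 GBP
Implied rate CAD→GBP = 0.68 × 0.86 = 0.5848
= 1302.93 GBP; implied rate 0.5848 GBP/CAD

1302.93 GBP; implied rate 0.5848 GBP/CAD


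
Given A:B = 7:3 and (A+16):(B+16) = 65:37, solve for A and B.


Let A = 7k, B = 3k.
(7k + 16) / (3k + 16) = 65/37
Cross-multiply: 37(7k + 16) = 65(3k + 16)
259k + 592 = 195k + 1040
259k - 195k = 1040 - 592
64k = 448
k = 448/64 = 7
A = 7×7 = 49, B = 3×7 = 21
= A = 49, B = 21

A = 49, B = 21


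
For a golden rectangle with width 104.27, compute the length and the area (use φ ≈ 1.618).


φ = (1 + √5) / 2 ≈ 1.618
Length = width × φ = 104.27 × 1.618 = 168.70886
≈ 168.71
Area = width × length = 104.27 × 168.70886 = 17591.2728322 ≈ 17591.27
= Length: 168.71, Area: 17591.27

Length: 168.71, Area: 17591.27


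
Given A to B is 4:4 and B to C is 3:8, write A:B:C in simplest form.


Match B: multiply A:B by 3 → 12:12
Multiply B:C by 4 → 12:32
Combined: 12:12:32
GCD = 4
= 3:3:8

3:3:8


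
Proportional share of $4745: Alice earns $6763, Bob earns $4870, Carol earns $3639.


Total income = 6763 + 4870 + 3639 = $15272
Alice: $4745 × 6763/15272 = $2101.26
Bob: $4745 × 4870/15272 = $1513.11
Carol: $4745 × 3639/15272 = $1130.63
= Alice: $2101.26, Bob: $1513.11, Carol: $1130.63

Alice: $2101.26, Bob: $1513.11, Carol: $1130.63


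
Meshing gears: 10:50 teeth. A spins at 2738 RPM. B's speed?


Gear ratio = 10:50 = 1:5
RPM_B = RPM_A × (teeth_A / teeth_B)
= 2738 × (10/50)
= 547.6 RPM

547.6 RPM


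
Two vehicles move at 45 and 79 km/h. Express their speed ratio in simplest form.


Ratio = 45:79
GCD = 1
Simplified = 45:79
Time ratio (same distance) = 79:45
Speed ratio = 45:79

45:79


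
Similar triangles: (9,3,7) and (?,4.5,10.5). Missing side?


Scale factor = 4.5/3 = 1.5
Missing side = 9 × 1.5
= 13.5

13.5


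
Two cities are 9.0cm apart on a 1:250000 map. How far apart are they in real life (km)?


Real distance = map distance × scale
= 9.0cm × 250000
= 2250000 cm = 22500.0 m
= 22.500 km

22.500 km


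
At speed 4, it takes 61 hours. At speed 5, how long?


Inverse proportion: x × y = constant
k = 4 × 61 = 244
y₂ = k / 5 = 244 / 5
= 48.80

48.80


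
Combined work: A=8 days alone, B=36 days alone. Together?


Rate of A = 1/8 per day
Rate of B = 1/36 per day
Combined rate = 1/8 + 1/36 = 44/288 ≈ 0.1528 per day
Days = 1 / combined rate = 288/44
≈ 6.55 days

6.55 days


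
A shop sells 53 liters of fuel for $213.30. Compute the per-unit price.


Unit rate = total / quantity
= 213.30 / 53
= $4.02 per unit

$4.02 per unit


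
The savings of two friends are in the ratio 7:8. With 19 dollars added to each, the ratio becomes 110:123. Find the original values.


Let A = 7k, B = 8k.
(7k + 19) / (8k + 19) = 110/123
Cross-multiply: 123(7k + 19) = 110(8k + 19)
861k + 2337 = 880k + 2090
861k - 880k = 2090 - 2337
-19k = -247
k = -247/-19 = 13
A = 7×13 = 91, B = 8×13 = 104
= A = 91, B = 104

A = 91, B = 104


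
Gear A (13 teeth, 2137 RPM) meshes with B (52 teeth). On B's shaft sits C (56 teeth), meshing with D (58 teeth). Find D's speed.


Stage 1: RPM_B = RPM_A × t_A/t_B = 2137 × 13/52 = 27781/52 = 534.25
B and C share a shaft → RPM_C = RPM_B
Stage 2: RPM_D = RPM_C × t_C/t_D = RPM_A × (t_A×t_C)/(t_B×t_D)
Overall ratio = (13×56)/(52×58) = 728/3016
RPM_D = 2137 × 728/3016 = 1555736/3016
≈ 515.83 RPM

515.83 RPM


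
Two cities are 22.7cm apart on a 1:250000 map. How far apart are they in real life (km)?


Real distance = map distance × scale
= 22.7cm × 250000
= 5675000 cm = 56750.0 m
= 56.750 km

56.750 km


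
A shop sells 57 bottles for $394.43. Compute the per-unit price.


Unit rate = total / quantity
= 394.43 / 57
= $6.92 per unit

$6.92 per unit


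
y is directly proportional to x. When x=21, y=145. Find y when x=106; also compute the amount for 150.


Direct proportion: y/x = constant
k = 145/21 ≈ 6.9048
y at x=106: k × 106 = 145 × 106 / 21 = 15370/21 ≈ 731.90
y at x=150: k × 150 = 145 × 150 / 21 = 21750/21 ≈ 1035.71
= 731.90 and 1035.71

731.90 and 1035.71


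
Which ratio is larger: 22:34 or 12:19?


22/34 = 0.6471
12/19 = 0.6316
0.6471 > 0.6316, so 22:34 is greater
= 22:34

22:34


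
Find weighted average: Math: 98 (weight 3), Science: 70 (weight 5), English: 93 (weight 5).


Numerator = 98×3 + 70×5 + 93×5
= 294 + 350 + 465
= 1109
Total weight = 13
Weighted avg = 1109/13
= 85.31

85.31


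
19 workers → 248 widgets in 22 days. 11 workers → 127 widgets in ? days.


Days ∝ work / workers, so d₂ = d₁ × (m₁/m₂) × (w₂/w₁)
Workers factor (inverse): 19/11 ≈ 1.7273
Work factor (direct): 127/248 ≈ 0.5121
d₂ = 22 × 19/11 × 127/248 = (22 × 19 × 127) / (11 × 248) = 53086/2728
≈ 19.46 days

19.46 days


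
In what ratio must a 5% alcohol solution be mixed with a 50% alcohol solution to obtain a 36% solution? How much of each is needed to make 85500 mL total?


Let x parts of 5% mix with y parts of 50%.
5x + 50y = 36(x + y)
5x + 50y = 36x + 36y
x(5 - 36) = y(36 - 50)
x/y = (50 - 36)/(36 - 5) = 14/31
Simplify: 14:31
Total parts = 45; one part = 85500/45 = 1900.00 mL
5% solution: 14×1900.00 = 26600.00 mL
50% solution: 31×1900.00 = 58900.00 mL
= ratio 14:31; 26600.00 mL and 58900.00 mL

ratio 14:31; 26600.00 mL and 58900.00 mL


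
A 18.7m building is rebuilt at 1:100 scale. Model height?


Model size = real / scale
= 18.7 / 100
= 0.1870 m

0.1870 m


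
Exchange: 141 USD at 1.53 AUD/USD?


Amount × rate = 141 × 1.53
= 215.73 AUD

215.73 AUD


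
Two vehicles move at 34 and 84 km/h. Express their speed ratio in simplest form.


Ratio = 34:84
GCD = 2
Simplified = 17:42
Time ratio (same distance) = 42:17
Speed ratio = 17:42

17:42


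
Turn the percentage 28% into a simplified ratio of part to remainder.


28% means 28 parts out of 100; remainder = 72
Part : remainder = 28:72
GCD = 4
= 7:18

7:18


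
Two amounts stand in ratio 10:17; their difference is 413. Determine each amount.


Let A = 10k, B = 17k.
17k - 10k = 413
7k = 413 → k = 413/7 = 59
A = 10×59 = 590, B = 17×59 = 1003
= A = 590, B = 1003

A = 590, B = 1003


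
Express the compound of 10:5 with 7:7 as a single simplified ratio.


Compound ratio = (10×7) : (5×7)
= 70:35
GCD = 35
= 2:1

2:1


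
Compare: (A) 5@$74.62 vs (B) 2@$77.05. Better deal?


Deal A: $74.62/5 = $14.9240/unit
Deal B: $77.05/2 = $38.5250/unit
A is cheaper per unit
= Deal A

Deal A


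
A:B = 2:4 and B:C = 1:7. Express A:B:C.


Match B: multiply A:B by 1 → 2:4
Multiply B:C by 4 → 4:28
Combined: 2:4:28
GCD = 2
= 1:2:14

1:2:14


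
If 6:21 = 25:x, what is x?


Cross multiply: 6 × x = 21 × 25
6x = 525
x = 525 / 6
= 87.50

87.50


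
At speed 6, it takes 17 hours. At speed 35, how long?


Inverse proportion: x × y = constant
k = 6 × 17 = 102
y₂ = k / 35 = 102 / 35
= 2.91

2.91


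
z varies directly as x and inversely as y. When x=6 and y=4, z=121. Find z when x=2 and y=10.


z = k·x/y
Solve for k using the known point: k = z·y/x = 121×4/6 = 484/6 ≈ 80.6667
Now evaluate at x=2, y=10:
z = k × 2 / 10 = (484 × 2) / (6 × 10) = 968/60
≈ 16.1333

16.1333


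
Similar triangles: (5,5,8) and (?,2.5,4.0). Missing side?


Scale factor = 2.5/5 = 0.5
Missing side = 5 × 0.5
= 2.5

2.5


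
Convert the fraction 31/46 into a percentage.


Percentage = (part / whole) × 100
= (31 / 46) × 100
≈ 67.39%

67.39%


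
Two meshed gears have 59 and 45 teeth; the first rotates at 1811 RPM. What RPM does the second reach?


Gear ratio = 59:45 = 59:45
RPM_B = RPM_A × (teeth_A / teeth_B)
= 1811 × (59/45)
= 2374.4 RPM

2374.4 RPM


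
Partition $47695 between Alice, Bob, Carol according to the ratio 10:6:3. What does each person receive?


Total parts = 10 + 6 + 3 = 19
Alice: 47695 × 10/19 = 25102.63
Bob: 47695 × 6/19 = 15061.58
Carol: 47695 × 3/19 = 7530.79
= Alice: $25102.63, Bob: $15061.58, Carol: $7530.79

Alice: $25102.63, Bob: $15061.58, Carol: $7530.79


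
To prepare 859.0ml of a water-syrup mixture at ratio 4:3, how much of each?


Total parts = 4 + 3 = 7
water: 859.0 × 4/7 = 490.9ml
syrup: 859.0 × 3/7 = 368.1ml
= 490.9ml and 368.1ml

490.9ml and 368.1ml


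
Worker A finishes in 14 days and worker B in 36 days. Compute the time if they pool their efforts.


Rate of A = 1/14 per day
Rate of B = 1/36 per day
Combined rate = 1/14 + 1/36 = 50/504 ≈ 0.0992 per day
Days = 1 / combined rate = 504/50
= 10.08 days

10.08 days


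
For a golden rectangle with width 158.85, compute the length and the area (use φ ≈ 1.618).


φ = (1 + √5) / 2 ≈ 1.618
Length = width × φ = 158.85 × 1.618 = 257.0193
≈ 257.02
Area = width × length = 158.85 × 257.0193 = 40827.515805 ≈ 40827.52
= Length: 257.02, Area: 40827.52

Length: 257.02, Area: 40827.52


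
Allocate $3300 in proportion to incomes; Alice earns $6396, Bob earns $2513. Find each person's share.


Total income = 6396 + 2513 = $8909
Alice: $3300 × 6396/8909 = $2369.15
Bob: $3300 × 2513/8909 = $930.85
= Alice: $2369.15, Bob: $930.85

Alice: $2369.15, Bob: $930.85


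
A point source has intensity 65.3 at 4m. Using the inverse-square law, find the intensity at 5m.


I₁d₁² = I₂d₂²
I₂ = I₁ × (d₁/d₂)²
= 65.3 × (4/5)²
= 65.3 × 16/25
= 1044.8/25
= 41.7920

41.7920


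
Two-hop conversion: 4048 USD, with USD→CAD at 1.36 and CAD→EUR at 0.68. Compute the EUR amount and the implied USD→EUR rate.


Step 1: 4048 USD × 1.36 = 5505.28 CAD
Step 2: 5505.28 CAD × 0.68 = 3743.59 EUR
Implied rate USD→EUR = 1.36 × 0.68 = 0.9248
= 3743.59 EUR; implied rate 0.9248 EUR/USD

3743.59 EUR; implied rate 0.9248 EUR/USD


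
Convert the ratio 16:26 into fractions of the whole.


Total parts = 16 + 26 = 42
First part: 16/42 = 8/21
Second part: 26/42 = 13/21
= 8/21 and 13/21

8/21 and 13/21


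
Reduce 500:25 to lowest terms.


GCD(500, 25) = 25
500/25 : 25/25
= 20:1

20:1


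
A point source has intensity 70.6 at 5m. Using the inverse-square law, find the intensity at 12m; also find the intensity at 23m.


I₁d₁² = I₂d₂²
I at 12m = 70.6 × (5/12)² = 70.6 × 25/144 = 1765/144 ≈ 12.2569
I at 23m = 70.6 × (5/23)² = 70.6 × 25/529 = 1765/529 ≈ 3.3365
= 12.2569 and 3.3365

12.2569 and 3.3365


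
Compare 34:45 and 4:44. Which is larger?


34/45 = 0.7556
4/44 = 0.0909
0.7556 > 0.0909, so 34:45 is greater
= 34:45

34:45


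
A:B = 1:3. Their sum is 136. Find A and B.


Let A = 1k, B = 3k.
1k + 3k = 136
4k = 136 → k = 136/4 = 34
A = 1×34 = 34, B = 3×34 = 102
= A = 34, B = 102

A = 34, B = 102


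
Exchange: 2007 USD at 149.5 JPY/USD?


Amount × rate = 2007 × 149.5
= 300046.50 JPY

300046.50 JPY


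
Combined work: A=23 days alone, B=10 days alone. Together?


Rate of A = 1/23 per day
Rate of B = 1/10 per day
Combined rate = 1/23 + 1/10 = 33/230 ≈ 0.1435 per day
Days = 1 / combined rate = 230/33
≈ 6.97 days

6.97 days


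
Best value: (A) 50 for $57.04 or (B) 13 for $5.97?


Deal A: $57.04/50 = $1.1408/unit
Deal B: $5.97/13 = $0.4592/unit
B is cheaper per unit
= Deal B

Deal B


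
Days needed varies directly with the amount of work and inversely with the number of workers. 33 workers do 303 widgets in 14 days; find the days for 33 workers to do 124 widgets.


Days ∝ work / workers, so d₂ = d₁ × (m₁/m₂) × (w₂/w₁)
Workers factor (inverse): 33/33 = 1.0000
Work factor (direct): 124/303 ≈ 0.4092
d₂ = 14 × 33/33 × 124/303 = (14 × 33 × 124) / (33 × 303) = 57288/9999
≈ 5.73 days

5.73 days


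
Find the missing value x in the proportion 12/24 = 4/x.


Cross multiply: 12 × x = 24 × 4
12x = 96
x = 96 / 12
= 8.00

8.00


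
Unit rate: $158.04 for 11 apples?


Unit rate = total / quantity
= 158.04 / 11
= $14.37 per unit

$14.37 per unit


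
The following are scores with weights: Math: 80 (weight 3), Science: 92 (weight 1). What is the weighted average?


Numerator = 80×3 + 92×1
= 240 + 92
= 332
Total weight = 4
Weighted avg = 332/4
= 83.00

83.00


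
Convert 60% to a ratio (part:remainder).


60% means 60 parts out of 100; remainder = 40
Part : remainder = 60:40
GCD = 20
= 3:2

3:2


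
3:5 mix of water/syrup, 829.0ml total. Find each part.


Total parts = 3 + 5 = 8
water: 829.0 × 3/8 = 310.9ml
syrup: 829.0 × 5/8 = 518.1ml
= 310.9ml and 518.1ml

310.9ml and 518.1ml


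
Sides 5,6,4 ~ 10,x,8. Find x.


Scale factor = 10/5 = 2
Missing side = 6 × 2
= 12.0

12.0


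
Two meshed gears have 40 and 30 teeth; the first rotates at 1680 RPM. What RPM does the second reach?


Gear ratio = 40:30 = 4:3
RPM_B = RPM_A × (teeth_A / teeth_B)
= 1680 × (40/30)
= 2240.0 RPM

2240.0 RPM


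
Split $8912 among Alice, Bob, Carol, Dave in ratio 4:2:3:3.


Total parts = 4 + 2 + 3 + 3 = 12
Alice: 8912 × 4/12 = 2970.67
Bob: 8912 × 2/12 = 1485.33
Carol: 8912 × 3/12 = 2228.00
Dave: 8912 × 3/12 = 2228.00
= Alice: $2970.67, Bob: $1485.33, Carol: $2228.00, Dave: $2228.00

Alice: $2970.67, Bob: $1485.33, Carol: $2228.00, Dave: $2228.00


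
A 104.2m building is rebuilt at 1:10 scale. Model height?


Model size = real / scale
= 104.2 / 10
= 10.4200 m

10.4200 m


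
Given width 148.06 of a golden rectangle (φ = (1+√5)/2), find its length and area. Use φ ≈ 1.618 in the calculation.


φ = (1 + √5) / 2 ≈ 1.618
Length = width × φ = 148.06 × 1.618 = 239.56108
≈ 239.56
Area = width × length = 148.06 × 239.56108 = 35469.4135048 ≈ 35469.41
= Length: 239.56, Area: 35469.41

Length: 239.56, Area: 35469.41


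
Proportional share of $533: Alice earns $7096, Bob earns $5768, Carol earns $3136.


Total income = 7096 + 5768 + 3136 = $16000
Alice: $533 × 7096/16000 = $236.39
Bob: $533 × 5768/16000 = $192.15
Carol: $533 × 3136/16000 = $104.47
= Alice: $236.39, Bob: $192.15, Carol: $104.47

Alice: $236.39, Bob: $192.15, Carol: $104.47


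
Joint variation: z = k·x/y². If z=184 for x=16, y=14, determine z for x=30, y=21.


z = k·x/y²
Solve for k using the known point: k = z·y²/x = 184×196/16 = 36064/16 = 2254.0000
Now evaluate at x=30, y=21:
z = k × 30 / 441 = (36064 × 30) / (16 × 441) = 1081920/7056
≈ 153.3333

153.3333


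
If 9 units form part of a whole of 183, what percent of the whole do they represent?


Percentage = (part / whole) × 100
= (9 / 183) × 100
≈ 4.92%

4.92%


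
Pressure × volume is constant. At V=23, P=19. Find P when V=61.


Inverse proportion: x × y = constant
k = 23 × 19 = 437
y₂ = k / 61 = 437 / 61
= 7.16

7.16


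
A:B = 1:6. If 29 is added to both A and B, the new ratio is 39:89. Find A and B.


Let A = 1k, B = 6k.
(1k + 29) / (6k + 29) = 39/89
Cross-multiply: 89(1k + 29) = 39(6k + 29)
89k + 2581 = 234k + 1131
89k - 234k = 1131 - 2581
-145k = -1450
k = -1450/-145 = 10
A = 1×10 = 10, B = 6×10 = 60
= A = 10, B = 60

A = 10, B = 60


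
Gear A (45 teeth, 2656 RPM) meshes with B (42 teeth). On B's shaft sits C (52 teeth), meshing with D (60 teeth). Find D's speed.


Stage 1: RPM_B = RPM_A × t_A/t_B = 2656 × 45/42 = 119520/42 ≈ 2845.71
B and C share a shaft → RPM_C = RPM_B
Stage 2: RPM_D = RPM_C × t_C/t_D = RPM_A × (t_A×t_C)/(t_B×t_D)
Overall ratio = (45×52)/(42×60) = 2340/2520
RPM_D = 2656 × 2340/2520 = 6215040/2520
≈ 2466.29 RPM

2466.29 RPM


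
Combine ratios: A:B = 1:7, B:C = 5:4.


Match B: multiply A:B by 5 → 5:35
Multiply B:C by 7 → 35:28
Combined: 5:35:28
GCD = 1
= 5:35:28

5:35:28


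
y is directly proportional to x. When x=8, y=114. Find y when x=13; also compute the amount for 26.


Direct proportion: y/x = constant
k = 114/8 = 14.2500
y at x=13: k × 13 = 114 × 13 / 8 = 1482/8 = 185.25
y at x=26: k × 26 = 114 × 26 / 8 = 2964/8 = 370.50
= 185.25 and 370.50

185.25 and 370.50


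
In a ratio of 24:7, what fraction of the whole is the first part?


Total parts = 24 + 7 = 31
First part: 24/31 = 24/31
= 24/31

24/31


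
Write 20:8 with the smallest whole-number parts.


GCD(20, 8) = 4
20/4 : 8/4
= 5:2

5:2


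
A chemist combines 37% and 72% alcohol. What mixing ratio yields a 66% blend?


Let x parts of 37% mix with y parts of 72%.
37x + 72y = 66(x + y)
37x + 72y = 66x + 66y
x(37 - 66) = y(66 - 72)
x/y = (72 - 66)/(66 - 37) = 6/29
Simplify: 6:29
= 6:29

6:29


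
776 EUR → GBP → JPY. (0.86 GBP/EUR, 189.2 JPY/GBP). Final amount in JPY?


Step 1: 776 EUR × 0.86 = 667.36 GBP
Step 2: 667.36 GBP × 189.2 = 126264.51 JPY
Implied rate EUR→JPY = 0.86 × 189.2 = 162.7120
= 126264.51 JPY

126264.51 JPY


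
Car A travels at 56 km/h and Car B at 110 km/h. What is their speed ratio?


Ratio = 56:110
GCD = 2
Simplified = 28:55
Time ratio (same distance) = 55:28
Speed ratio = 28:55

28:55


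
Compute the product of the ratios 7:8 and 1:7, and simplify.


Compound ratio = (7×1) : (8×7)
= 7:56
GCD = 7
= 1:8

1:8


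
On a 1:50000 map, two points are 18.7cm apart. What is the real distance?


Real distance = map distance × scale
= 18.7cm × 50000
= 935000 cm = 9350.0 m
= 9.350 km

9.350 km


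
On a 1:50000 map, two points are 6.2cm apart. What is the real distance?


Real distance = map distance × scale
= 6.2cm × 50000
= 310000 cm = 3100.0 m
= 3.100 km

3.100 km


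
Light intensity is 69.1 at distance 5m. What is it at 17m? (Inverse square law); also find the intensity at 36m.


I₁d₁² = I₂d₂²
I at 17m = 69.1 × (5/17)² = 69.1 × 25/289 = 1727.5/289 ≈ 5.9775
I at 36m = 69.1 × (5/36)² = 69.1 × 25/1296 = 1727.5/1296 ≈ 1.3329
= 5.9775 and 1.3329

5.9775 and 1.3329


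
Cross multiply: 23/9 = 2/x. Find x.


Cross multiply: 23 × x = 9 × 2
23x = 18
x = 18 / 23
= 0.78

0.78


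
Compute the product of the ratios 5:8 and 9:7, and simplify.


Compound ratio = (5×9) : (8×7)
= 45:56
GCD = 1
= 45:56

45:56


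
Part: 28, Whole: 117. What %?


Percentage = (part / whole) × 100
= (28 / 117) × 100
≈ 23.93%

23.93%


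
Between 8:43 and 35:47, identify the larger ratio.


8/43 = 0.1860
35/47 = 0.7447
0.1860 < 0.7447, so 8:43 is less
= 35:47

35:47


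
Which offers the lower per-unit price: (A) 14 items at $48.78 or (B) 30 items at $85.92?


Deal A: $48.78/14 = $3.4843/unit
Deal B: $85.92/30 = $2.8640/unit
B is cheaper per unit
= Deal B

Deal B


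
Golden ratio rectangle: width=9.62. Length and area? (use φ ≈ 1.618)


φ = (1 + √5) / 2 ≈ 1.618
Length = width × φ = 9.62 × 1.618 = 15.56516
≈ 15.57
Area = width × length = 9.62 × 15.56516 = 149.7368392 ≈ 149.74
= Length: 15.57, Area: 149.74

Length: 15.57, Area: 149.74


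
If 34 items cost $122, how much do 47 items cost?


Direct proportion: y/x = constant
k = 122/34 ≈ 3.5882
y₂ = k × 47 = 122 × 47 / 34 = 5734/34
≈ 168.65

168.65


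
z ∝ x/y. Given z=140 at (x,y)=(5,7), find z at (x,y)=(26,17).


z = k·x/y
Solve for k using the known point: k = z·y/x = 140×7/5 = 980/5 = 196.0000
Now evaluate at x=26, y=17:
z = k × 26 / 17 = (980 × 26) / (5 × 17) = 25480/85
≈ 299.7647

299.7647


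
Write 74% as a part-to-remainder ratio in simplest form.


74% means 74 parts out of 100; remainder = 26
Part : remainder = 74:26
GCD = 2
= 37:13

37:13


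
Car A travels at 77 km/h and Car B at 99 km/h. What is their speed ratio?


Ratio = 77:99
GCD = 11
Simplified = 7:9
Time ratio (same distance) = 9:7
Speed ratio = 7:9

7:9


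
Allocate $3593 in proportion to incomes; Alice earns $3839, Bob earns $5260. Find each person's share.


Total income = 3839 + 5260 = $9099
Alice: $3593 × 3839/9099 = $1515.94
Bob: $3593 × 5260/9099 = $2077.06
= Alice: $1515.94, Bob: $2077.06

Alice: $1515.94, Bob: $2077.06


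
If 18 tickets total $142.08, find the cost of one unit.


Unit rate = total / quantity
= 142.08 / 18
= $7.89 per unit

$7.89 per unit


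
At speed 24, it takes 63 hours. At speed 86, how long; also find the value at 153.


Inverse proportion: x × y = constant
k = 24 × 63 = 1512
At x=86: k/86 = 17.58
At x=153: k/153 = 9.88
= 17.58 and 9.88

17.58 and 9.88


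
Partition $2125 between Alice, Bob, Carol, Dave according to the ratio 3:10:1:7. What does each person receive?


Total parts = 3 + 10 + 1 + 7 = 21
Alice: 2125 × 3/21 = 303.57
Bob: 2125 × 10/21 = 1011.90
Carol: 2125 × 1/21 = 101.19
Dave: 2125 × 7/21 = 708.33
= Alice: $303.57, Bob: $1011.90, Carol: $101.19, Dave: $708.33

Alice: $303.57, Bob: $1011.90, Carol: $101.19, Dave: $708.33


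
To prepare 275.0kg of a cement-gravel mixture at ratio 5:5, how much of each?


Total parts = 5 + 5 = 10
cement: 275.0 × 5/10 = 137.5kg
gravel: 275.0 × 5/10 = 137.5kg
= 137.5kg and 137.5kg

137.5kg and 137.5kg


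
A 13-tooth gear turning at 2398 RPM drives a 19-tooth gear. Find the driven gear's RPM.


Gear ratio = 13:19 = 13:19
RPM_B = RPM_A × (teeth_A / teeth_B)
= 2398 × (13/19)
= 1640.7 RPM

1640.7 RPM


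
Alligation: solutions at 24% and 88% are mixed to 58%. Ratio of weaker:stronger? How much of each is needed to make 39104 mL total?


Let x parts of 24% mix with y parts of 88%.
24x + 88y = 58(x + y)
24x + 88y = 58x + 58y
x(24 - 58) = y(58 - 88)
x/y = (88 - 58)/(58 - 24) = 30/34
Simplify: 15:17
Total parts = 32; one part = 39104/32 = 1222.00 mL
24% solution: 15×1222.00 = 18330.00 mL
88% solution: 17×1222.00 = 20774.00 mL
= ratio 15:17; 18330.00 mL and 20774.00 mL

ratio 15:17; 18330.00 mL and 20774.00 mL


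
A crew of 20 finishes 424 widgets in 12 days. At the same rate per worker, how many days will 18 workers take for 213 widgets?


Days ∝ work / workers, so d₂ = d₁ × (m₁/m₂) × (w₂/w₁)
Workers factor (inverse): 20/18 ≈ 1.1111
Work factor (direct): 213/424 ≈ 0.5024
d₂ = 12 × 20/18 × 213/424 = (12 × 20 × 213) / (18 × 424) = 51120/7632
≈ 6.70 days

6.70 days


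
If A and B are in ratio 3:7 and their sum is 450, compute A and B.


Let A = 3k, B = 7k.
3k + 7k = 450
10k = 450 → k = 450/10 = 45
A = 3×45 = 135, B = 7×45 = 315
= A = 135, B = 315

A = 135, B = 315


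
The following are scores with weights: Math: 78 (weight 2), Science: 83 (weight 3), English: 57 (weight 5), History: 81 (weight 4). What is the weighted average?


Numerator = 78×2 + 83×3 + 57×5 + 81×4
= 156 + 249 + 285 + 324
= 1014
Total weight = 14
Weighted avg = 1014/14
= 72.43

72.43


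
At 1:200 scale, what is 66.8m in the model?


Model size = real / scale
= 66.8 / 200
= 0.3340 m

0.3340 m


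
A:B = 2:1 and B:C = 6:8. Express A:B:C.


Match B: multiply A:B by 6 → 12:6
Multiply B:C by 1 → 6:8
Combined: 12:6:8
GCD = 2
= 6:3:4

6:3:4


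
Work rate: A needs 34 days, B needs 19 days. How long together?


Rate of A = 1/34 per day
Rate of B = 1/19 per day
Combined rate = 1/34 + 1/19 = 53/646 ≈ 0.0820 per day
Days = 1 / combined rate = 646/53
≈ 12.19 days

12.19 days


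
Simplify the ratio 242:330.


GCD(242, 330) = 22
242/22 : 330/22
= 11:15

11:15


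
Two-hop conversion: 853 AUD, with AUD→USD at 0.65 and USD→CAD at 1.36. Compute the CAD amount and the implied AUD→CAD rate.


Step 1: 853 AUD × 0.65 = 554.45 USD
Step 2: 554.45 USD × 1.36 = 754.05 CAD
Implied rate AUD→CAD = 0.65 × 1.36 = 0.8840
= 754.05 CAD; implied rate 0.8840 CAD/AUD

754.05 CAD; implied rate 0.8840 CAD/AUD


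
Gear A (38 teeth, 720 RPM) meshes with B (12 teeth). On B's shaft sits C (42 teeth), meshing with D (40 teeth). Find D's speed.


Stage 1: RPM_B = RPM_A × t_A/t_B = 720 × 38/12 = 27360/12 = 2280.00
B and C share a shaft → RPM_C = RPM_B
Stage 2: RPM_D = RPM_C × t_C/t_D = RPM_A × (t_A×t_C)/(t_B×t_D)
Overall ratio = (38×42)/(12×40) = 1596/480
RPM_D = 720 × 1596/480 = 1149120/480
= 2394.00 RPM

2394.00 RPM


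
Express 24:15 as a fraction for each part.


Total parts = 24 + 15 = 39
First part: 24/39 = 8/13
Second part: 15/39 = 5/13
= 8/13 and 5/13

8/13 and 5/13


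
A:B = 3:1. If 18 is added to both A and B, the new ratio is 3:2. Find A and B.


Let A = 3k, B = 1k.
(3k + 18) / (1k + 18) = 3/2
Cross-multiply: 2(3k + 18) = 3(1k + 18)
6k + 36 = 3k + 54
6k - 3k = 54 - 36
3k = 18
k = 18/3 = 6
A = 3×6 = 18, B = 1×6 = 6
= A = 18, B = 6

A = 18, B = 6


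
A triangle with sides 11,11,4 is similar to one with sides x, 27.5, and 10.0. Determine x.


Scale factor = 27.5/11 = 2.5
Missing side = 11 × 2.5
= 27.5

27.5


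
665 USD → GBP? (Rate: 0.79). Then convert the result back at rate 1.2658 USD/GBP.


Amount × rate = 665 × 0.79 = 525.35 GBP
Round-trip: 525.35 × 1.2658 = 664.99 USD
= 525.35 GBP, then 664.99 USD

525.35 GBP, then 664.99 USD


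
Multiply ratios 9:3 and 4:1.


Compound ratio = (9×4) : (3×1)
= 36:3
GCD = 3
= 12:1

12:1


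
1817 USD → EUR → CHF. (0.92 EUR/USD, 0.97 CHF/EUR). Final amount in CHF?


Step 1: 1817 USD × 0.92 = 1671.64 EUR
Step 2: 1671.64 EUR × 0.97 = 1621.49 CHF
Implied rate USD→CHF = 0.92 × 0.97 = 0.8924
= 1621.49 CHF

1621.49 CHF


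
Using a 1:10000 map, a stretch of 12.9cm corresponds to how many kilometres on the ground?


Real distance = map distance × scale
= 12.9cm × 10000
= 129000 cm = 1290.0 m
= 1.290 km

1.290 km


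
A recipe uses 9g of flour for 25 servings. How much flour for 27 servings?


Direct proportion: y/x = constant
k = 9/25 = 0.3600
y₂ = k × 27 = 9 × 27 / 25 = 243/25
= 9.72

9.72


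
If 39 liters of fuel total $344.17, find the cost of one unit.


Unit rate = total / quantity
= 344.17 / 39
= $8.82 per unit

$8.82 per unit


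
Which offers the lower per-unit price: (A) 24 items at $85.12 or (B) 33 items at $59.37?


Deal A: $85.12/24 = $3.5467/unit
Deal B: $59.37/33 = $1.7991/unit
B is cheaper per unit
= Deal B

Deal B


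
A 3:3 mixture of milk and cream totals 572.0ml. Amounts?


Total parts = 3 + 3 = 6
milk: 572.0 × 3/6 = 286.0ml
cream: 572.0 × 3/6 = 286.0ml
= 286.0ml and 286.0ml

286.0ml and 286.0ml


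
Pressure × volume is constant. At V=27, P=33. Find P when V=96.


Inverse proportion: x × y = constant
k = 27 × 33 = 891
y₂ = k / 96 = 891 / 96
= 9.28

9.28


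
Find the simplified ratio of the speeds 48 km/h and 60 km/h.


Ratio = 48:60
GCD = 12
Simplified = 4:5
Time ratio (same distance) = 5:4
Speed ratio = 4:5

4:5


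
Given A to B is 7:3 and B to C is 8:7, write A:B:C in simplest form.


Match B: multiply A:B by 8 → 56:24
Multiply B:C by 3 → 24:21
Combined: 56:24:21
GCD = 1
= 56:24:21

56:24:21


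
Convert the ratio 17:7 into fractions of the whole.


Total parts = 17 + 7 = 24
First part: 17/24 = 17/24
Second part: 7/24 = 7/24
= 17/24 and 7/24

17/24 and 7/24
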